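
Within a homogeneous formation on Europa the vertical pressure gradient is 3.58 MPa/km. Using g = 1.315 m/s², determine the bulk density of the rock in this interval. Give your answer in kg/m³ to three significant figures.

ρ = (dP/dz)/g = 3.58 MPa/km / 1.315 m/s² = 3580.0 Pa/m / 1.315 m/s² = 2722.4 kg/m³

2720 kg/m³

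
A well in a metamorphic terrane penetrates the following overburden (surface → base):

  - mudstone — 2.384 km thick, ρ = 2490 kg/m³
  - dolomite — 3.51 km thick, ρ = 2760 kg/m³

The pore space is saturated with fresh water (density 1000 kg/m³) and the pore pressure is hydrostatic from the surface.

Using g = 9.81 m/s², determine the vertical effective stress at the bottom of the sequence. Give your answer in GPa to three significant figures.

0.0954 GPa

Overburden (lithostatic) stress σ_v:
mudstone: 2490 kg/m³ × 9.81 m/s² × 2384 m = 5.823×10^7 Pa = 58.23 MPa
dolomite: 2760 kg/m³ × 9.81 m/s² × 3510 m = 9.504×10^7 Pa = 95.04 MPa
Total = 58.23 + 95.04 = 153.27 MPa
Pore pressure P_p = 1000 kg/m³ × 9.81 m/s² × 5894 m = 5.782×10^7 Pa = 57.82 MPa
Effective stress σ' = σ_v − P_p = 153.3 − 57.82 = 95.449 MPa = 0.095449 GPa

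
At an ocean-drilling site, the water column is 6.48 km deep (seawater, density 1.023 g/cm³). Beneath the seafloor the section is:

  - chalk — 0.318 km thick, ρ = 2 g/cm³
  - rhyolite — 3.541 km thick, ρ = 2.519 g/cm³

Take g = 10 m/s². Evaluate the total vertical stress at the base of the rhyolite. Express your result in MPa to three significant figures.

seawater: 1023 kg/m³ × 10 m/s² × 6480 m = 6.629×10^7 Pa = 66.29 MPa
chalk: 2000 kg/m³ × 10 m/s² × 318 m = 6.360×10^6 Pa = 6.360 MPa
rhyolite: 2519 kg/m³ × 10 m/s² × 3541 m = 8.920×10^7 Pa = 89.20 MPa
Total = 66.29 + 6.360 + 89.20 = 161.85 MPa

162 MPa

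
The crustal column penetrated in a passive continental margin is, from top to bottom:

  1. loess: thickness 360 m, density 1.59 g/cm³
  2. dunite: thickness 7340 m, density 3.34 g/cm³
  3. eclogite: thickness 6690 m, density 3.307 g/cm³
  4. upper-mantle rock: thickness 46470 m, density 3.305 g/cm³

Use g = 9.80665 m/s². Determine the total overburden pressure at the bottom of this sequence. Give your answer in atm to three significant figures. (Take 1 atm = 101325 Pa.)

loess: 1590 kg/m³ × 9.80665 m/s² × 360 m = 5.613×10^6 Pa = 55.40 atm
dunite: 3340 kg/m³ × 9.80665 m/s² × 7340 m = 2.404×10^8 Pa = 2373 atm
eclogite: 3307 kg/m³ × 9.80665 m/s² × 6690 m = 2.170×10^8 Pa = 2141 atm
upper-mantle rock: 3305 kg/m³ × 9.80665 m/s² × 46470 m = 1.506×10^9 Pa = 14864 atm
Total = 55.40 + 2373 + 2141 + 14864 = 19434 atm

19400 atm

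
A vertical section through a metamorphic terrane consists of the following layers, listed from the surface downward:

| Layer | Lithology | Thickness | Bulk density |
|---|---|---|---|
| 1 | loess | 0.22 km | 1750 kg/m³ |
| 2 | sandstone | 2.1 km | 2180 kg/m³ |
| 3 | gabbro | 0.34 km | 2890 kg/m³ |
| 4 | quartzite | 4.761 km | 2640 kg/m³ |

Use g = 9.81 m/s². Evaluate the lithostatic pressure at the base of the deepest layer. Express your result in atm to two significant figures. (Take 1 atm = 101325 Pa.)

1800 atm

loess: 1750 kg/m³ × 9.81 m/s² × 220 m = 3.777×10^6 Pa = 37.27 atm
sandstone: 2180 kg/m³ × 9.81 m/s² × 2100 m = 4.491×10^7 Pa = 443.2 atm
gabbro: 2890 kg/m³ × 9.81 m/s² × 340 m = 9.639×10^6 Pa = 95.13 atm
quartzite: 2640 kg/m³ × 9.81 m/s² × 4761 m = 1.233×10^8 Pa = 1217 atm
Total = 37.27 + 443.2 + 95.13 + 1217 = 1792.5 atm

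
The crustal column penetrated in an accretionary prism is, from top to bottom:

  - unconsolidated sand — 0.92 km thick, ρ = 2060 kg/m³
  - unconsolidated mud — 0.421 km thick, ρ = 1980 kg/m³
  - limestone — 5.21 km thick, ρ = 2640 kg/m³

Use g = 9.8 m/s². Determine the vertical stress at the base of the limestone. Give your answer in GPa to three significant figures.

unconsolidated sand: 2060 kg/m³ × 9.8 m/s² × 920 m = 1.857×10^7 Pa = 0.01857 GPa
unconsolidated mud: 1980 kg/m³ × 9.8 m/s² × 421 m = 8.169×10^6 Pa = 8.169×10^-3 GPa
limestone: 2640 kg/m³ × 9.8 m/s² × 5210 m = 1.348×10^8 Pa = 0.1348 GPa
Total = 0.01857 + 8.169×10^-3 + 0.1348 = 0.16154 GPa

0.162 GPa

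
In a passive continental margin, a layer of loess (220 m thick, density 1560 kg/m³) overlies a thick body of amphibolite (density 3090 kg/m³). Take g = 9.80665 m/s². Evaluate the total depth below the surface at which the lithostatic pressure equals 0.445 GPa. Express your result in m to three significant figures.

14800 m

Pressure at base of upper layers: 1560×9.80665×220 = 3.366×10^6 Pa = 3.366×10^-3 GPa
Remaining pressure to be supplied by amphibolite: 4.450×10^8 − 3.366×10^6 = 4.416×10^8 Pa
Additional depth in amphibolite = 4.416×10^8 Pa / (3090 kg/m³ × 9.80665 m/s²) = 14574 m
Total depth = 220 m + 14574 m = 14794 m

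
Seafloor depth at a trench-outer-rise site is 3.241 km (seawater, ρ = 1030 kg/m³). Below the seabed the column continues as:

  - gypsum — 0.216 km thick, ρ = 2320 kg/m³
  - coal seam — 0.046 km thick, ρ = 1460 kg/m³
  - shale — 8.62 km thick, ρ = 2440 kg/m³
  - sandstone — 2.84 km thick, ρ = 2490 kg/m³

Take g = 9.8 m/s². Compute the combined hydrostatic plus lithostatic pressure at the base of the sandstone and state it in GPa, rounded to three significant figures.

seawater: 1030 kg/m³ × 9.8 m/s² × 3241 m = 3.271×10^7 Pa = 0.03271 GPa
gypsum: 2320 kg/m³ × 9.8 m/s² × 216 m = 4.911×10^6 Pa = 4.911×10^-3 GPa
coal seam: 1460 kg/m³ × 9.8 m/s² × 46 m = 6.582×10^5 Pa = 6.582×10^-4 GPa
shale: 2440 kg/m³ × 9.8 m/s² × 8620 m = 2.061×10^8 Pa = 0.2061 GPa
sandstone: 2490 kg/m³ × 9.8 m/s² × 2840 m = 6.930×10^7 Pa = 0.06930 GPa
Total = 0.03271 + 4.911×10^-3 + 6.582×10^-4 + 0.2061 + 0.06930 = 0.31371 GPa

0.314 GPa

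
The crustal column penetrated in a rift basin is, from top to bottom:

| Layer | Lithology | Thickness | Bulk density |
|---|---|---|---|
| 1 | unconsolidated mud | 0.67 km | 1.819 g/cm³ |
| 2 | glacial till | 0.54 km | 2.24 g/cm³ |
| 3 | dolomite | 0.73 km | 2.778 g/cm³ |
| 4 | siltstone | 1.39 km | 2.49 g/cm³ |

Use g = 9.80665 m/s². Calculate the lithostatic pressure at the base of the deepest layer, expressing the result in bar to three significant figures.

unconsolidated mud: 1819 kg/m³ × 9.80665 m/s² × 670 m = 1.195×10^7 Pa = 119.5 bar
glacial till: 2240 kg/m³ × 9.80665 m/s² × 540 m = 1.186×10^7 Pa = 118.6 bar
dolomite: 2778 kg/m³ × 9.80665 m/s² × 730 m = 1.989×10^7 Pa = 198.9 bar
siltstone: 2490 kg/m³ × 9.80665 m/s² × 1390 m = 3.394×10^7 Pa = 339.4 bar
Total = 119.5 + 118.6 + 198.9 + 339.4 = 776.43 bar

776 bar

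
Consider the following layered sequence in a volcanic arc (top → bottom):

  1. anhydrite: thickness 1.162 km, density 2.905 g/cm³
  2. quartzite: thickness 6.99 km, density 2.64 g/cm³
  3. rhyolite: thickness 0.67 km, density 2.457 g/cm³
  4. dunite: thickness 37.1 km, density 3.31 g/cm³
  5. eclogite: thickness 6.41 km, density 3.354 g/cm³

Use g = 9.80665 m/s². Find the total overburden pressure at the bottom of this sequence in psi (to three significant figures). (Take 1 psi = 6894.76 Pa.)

anhydrite: 2905 kg/m³ × 9.80665 m/s² × 1162 m = 3.310×10^7 Pa = 4801 psi
quartzite: 2640 kg/m³ × 9.80665 m/s² × 6990 m = 1.810×10^8 Pa = 26247 psi
rhyolite: 2457 kg/m³ × 9.80665 m/s² × 670 m = 1.614×10^7 Pa = 2341 psi
dunite: 3310 kg/m³ × 9.80665 m/s² × 37100 m = 1.204×10^9 Pa = 1.747×10^5 psi
eclogite: 3354 kg/m³ × 9.80665 m/s² × 6410 m = 2.108×10^8 Pa = 30579 psi
Total = 4801 + 26247 + 2341 + 1.747×10^5 + 30579 = 2.3863×10^5 psi

239000 psi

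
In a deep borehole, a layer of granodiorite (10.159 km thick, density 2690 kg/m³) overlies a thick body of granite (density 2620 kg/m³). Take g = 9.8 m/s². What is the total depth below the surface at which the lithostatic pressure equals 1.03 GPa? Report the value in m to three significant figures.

Pressure at base of upper layers: 2690×9.8×10159 = 2.678×10^8 Pa = 0.2678 GPa
Remaining pressure to be supplied by granite: 1.030×10^9 − 2.678×10^8 = 7.622×10^8 Pa
Additional depth in granite = 7.622×10^8 Pa / (2620 kg/m³ × 9.8 m/s²) = 29685 m
Total depth = 10159 m + 29685 m = 39844 m

39800 m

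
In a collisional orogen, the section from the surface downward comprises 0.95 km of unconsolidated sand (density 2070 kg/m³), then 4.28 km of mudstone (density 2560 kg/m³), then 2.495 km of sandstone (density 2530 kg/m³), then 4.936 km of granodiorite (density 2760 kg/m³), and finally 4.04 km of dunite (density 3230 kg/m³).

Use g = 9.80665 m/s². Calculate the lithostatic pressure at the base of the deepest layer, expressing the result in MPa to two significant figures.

unconsolidated sand: 2070 kg/m³ × 9.80665 m/s² × 950 m = 1.928×10^7 Pa = 19.28 MPa
mudstone: 2560 kg/m³ × 9.80665 m/s² × 4280 m = 1.074×10^8 Pa = 107.4 MPa
sandstone: 2530 kg/m³ × 9.80665 m/s² × 2495 m = 6.190×10^7 Pa = 61.90 MPa
granodiorite: 2760 kg/m³ × 9.80665 m/s² × 4936 m = 1.336×10^8 Pa = 133.6 MPa
dunite: 3230 kg/m³ × 9.80665 m/s² × 4040 m = 1.280×10^8 Pa = 128.0 MPa
Total = 19.28 + 107.4 + 61.90 + 133.6 + 128.0 = 450.21 MPa

450 MPa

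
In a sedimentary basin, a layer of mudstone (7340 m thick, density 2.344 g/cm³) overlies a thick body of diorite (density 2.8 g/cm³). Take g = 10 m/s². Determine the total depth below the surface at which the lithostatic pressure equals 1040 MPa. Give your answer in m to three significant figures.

Pressure at base of upper layers: 2344×10×7340 = 1.720×10^8 Pa = 172.0 MPa
Remaining pressure to be supplied by diorite: 1.040×10^9 − 1.720×10^8 = 8.680×10^8 Pa
Additional depth in diorite = 8.680×10^8 Pa / (2800 kg/m³ × 10 m/s²) = 30998 m
Total depth = 7340 m + 30998 m = 38338 m

38300 m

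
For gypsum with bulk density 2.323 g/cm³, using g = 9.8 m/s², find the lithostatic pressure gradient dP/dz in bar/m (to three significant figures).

0.228 bar/m

dP/dz = ρg = 2323 kg/m³ × 9.8 m/s² = 22765 Pa/m
= 22765 Pa/m × (1 bar/m / 1.0000×10^5 Pa/m) = 0.22765 bar/m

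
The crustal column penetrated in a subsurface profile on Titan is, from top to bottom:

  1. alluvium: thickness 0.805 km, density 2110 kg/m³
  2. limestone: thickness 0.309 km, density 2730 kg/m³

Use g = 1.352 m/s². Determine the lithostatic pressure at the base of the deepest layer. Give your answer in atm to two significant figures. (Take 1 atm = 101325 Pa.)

34 atm

alluvium: 2110 kg/m³ × 1.352 m/s² × 805 m = 2.296×10^6 Pa = 22.66 atm
limestone: 2730 kg/m³ × 1.352 m/s² × 309 m = 1.141×10^6 Pa = 11.26 atm
Total = 22.66 + 11.26 = 33.920 atm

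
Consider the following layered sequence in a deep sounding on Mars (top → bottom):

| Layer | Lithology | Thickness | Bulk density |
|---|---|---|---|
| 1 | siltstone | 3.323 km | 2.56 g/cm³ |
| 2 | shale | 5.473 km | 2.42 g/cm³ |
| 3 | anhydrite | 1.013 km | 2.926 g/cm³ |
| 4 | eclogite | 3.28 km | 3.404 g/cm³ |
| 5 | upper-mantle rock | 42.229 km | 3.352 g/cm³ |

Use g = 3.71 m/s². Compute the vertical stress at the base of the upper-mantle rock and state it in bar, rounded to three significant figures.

siltstone: 2560 kg/m³ × 3.71 m/s² × 3323 m = 3.156×10^7 Pa = 315.6 bar
shale: 2420 kg/m³ × 3.71 m/s² × 5473 m = 4.914×10^7 Pa = 491.4 bar
anhydrite: 2926 kg/m³ × 3.71 m/s² × 1013 m = 1.100×10^7 Pa = 110.0 bar
eclogite: 3404 kg/m³ × 3.71 m/s² × 3280 m = 4.142×10^7 Pa = 414.2 bar
upper-mantle rock: 3352 kg/m³ × 3.71 m/s² × 42229 m = 5.252×10^8 Pa = 5252 bar
Total = 315.6 + 491.4 + 110.0 + 414.2 + 5252 = 6582.7 bar

6580 bar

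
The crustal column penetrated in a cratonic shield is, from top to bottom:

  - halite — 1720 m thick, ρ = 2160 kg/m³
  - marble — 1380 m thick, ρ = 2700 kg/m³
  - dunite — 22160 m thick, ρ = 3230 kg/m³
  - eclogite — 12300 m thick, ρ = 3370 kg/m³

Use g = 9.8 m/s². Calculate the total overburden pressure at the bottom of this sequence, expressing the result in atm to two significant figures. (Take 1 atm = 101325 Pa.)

halite: 2160 kg/m³ × 9.8 m/s² × 1720 m = 3.641×10^7 Pa = 359.3 atm
marble: 2700 kg/m³ × 9.8 m/s² × 1380 m = 3.651×10^7 Pa = 360.4 atm
dunite: 3230 kg/m³ × 9.8 m/s² × 22160 m = 7.015×10^8 Pa = 6923 atm
eclogite: 3370 kg/m³ × 9.8 m/s² × 12300 m = 4.062×10^8 Pa = 4009 atm
Total = 359.3 + 360.4 + 6923 + 4009 = 11652 atm

12000 atm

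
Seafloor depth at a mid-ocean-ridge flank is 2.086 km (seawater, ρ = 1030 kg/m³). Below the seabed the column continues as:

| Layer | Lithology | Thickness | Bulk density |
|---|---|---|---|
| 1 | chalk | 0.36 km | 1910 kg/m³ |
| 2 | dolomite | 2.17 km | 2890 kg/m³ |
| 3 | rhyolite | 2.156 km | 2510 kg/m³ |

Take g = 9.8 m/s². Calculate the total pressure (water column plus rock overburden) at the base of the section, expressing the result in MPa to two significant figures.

seawater: 1030 kg/m³ × 9.8 m/s² × 2086 m = 2.106×10^7 Pa = 21.06 MPa
chalk: 1910 kg/m³ × 9.8 m/s² × 360 m = 6.738×10^6 Pa = 6.738 MPa
dolomite: 2890 kg/m³ × 9.8 m/s² × 2170 m = 6.146×10^7 Pa = 61.46 MPa
rhyolite: 2510 kg/m³ × 9.8 m/s² × 2156 m = 5.303×10^7 Pa = 53.03 MPa
Total = 21.06 + 6.738 + 61.46 + 53.03 = 142.29 MPa

140 MPa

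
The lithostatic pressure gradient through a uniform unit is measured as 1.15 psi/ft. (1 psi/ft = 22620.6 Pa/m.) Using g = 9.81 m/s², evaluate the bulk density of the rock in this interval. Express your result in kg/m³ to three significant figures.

2650 kg/m³

ρ = (dP/dz)/g = 1.15 psi/ft / 9.81 m/s² = 26014 Pa/m / 9.81 m/s² = 2651.8 kg/m³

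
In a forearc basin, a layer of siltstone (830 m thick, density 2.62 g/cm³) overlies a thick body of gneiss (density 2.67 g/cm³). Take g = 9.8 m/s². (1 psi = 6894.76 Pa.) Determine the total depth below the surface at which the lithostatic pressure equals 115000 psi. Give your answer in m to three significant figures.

Pressure at base of upper layers: 2620×9.8×830 = 2.131×10^7 Pa = 3091 psi
Remaining pressure to be supplied by gneiss: 7.929×10^8 − 2.131×10^7 = 7.716×10^8 Pa
Additional depth in gneiss = 7.716×10^8 Pa / (2670 kg/m³ × 9.8 m/s²) = 29488 m
Total depth = 830 m + 29488 m = 30318 m

30300 m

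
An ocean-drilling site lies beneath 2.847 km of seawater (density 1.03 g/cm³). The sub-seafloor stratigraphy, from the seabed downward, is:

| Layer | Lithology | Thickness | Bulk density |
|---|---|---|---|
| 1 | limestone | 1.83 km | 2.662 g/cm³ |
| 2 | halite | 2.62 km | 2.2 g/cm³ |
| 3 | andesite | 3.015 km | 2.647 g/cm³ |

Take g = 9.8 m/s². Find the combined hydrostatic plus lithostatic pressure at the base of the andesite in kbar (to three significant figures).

2.11 kbar

seawater: 1030 kg/m³ × 9.8 m/s² × 2847 m = 2.874×10^7 Pa = 0.2874 kbar
limestone: 2662 kg/m³ × 9.8 m/s² × 1830 m = 4.774×10^7 Pa = 0.4774 kbar
halite: 2200 kg/m³ × 9.8 m/s² × 2620 m = 5.649×10^7 Pa = 0.5649 kbar
andesite: 2647 kg/m³ × 9.8 m/s² × 3015 m = 7.821×10^7 Pa = 0.7821 kbar
Total = 0.2874 + 0.4774 + 0.5649 + 0.7821 = 2.1118 kbar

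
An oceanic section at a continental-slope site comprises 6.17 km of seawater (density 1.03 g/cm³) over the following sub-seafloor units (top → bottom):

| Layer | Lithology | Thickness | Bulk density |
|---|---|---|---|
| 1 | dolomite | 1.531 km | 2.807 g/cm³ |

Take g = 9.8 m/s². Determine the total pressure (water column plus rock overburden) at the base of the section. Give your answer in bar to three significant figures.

seawater: 1030 kg/m³ × 9.8 m/s² × 6170 m = 6.228×10^7 Pa = 622.8 bar
dolomite: 2807 kg/m³ × 9.8 m/s² × 1531 m = 4.212×10^7 Pa = 421.2 bar
Total = 622.8 + 421.2 = 1044.0 bar

1040 bar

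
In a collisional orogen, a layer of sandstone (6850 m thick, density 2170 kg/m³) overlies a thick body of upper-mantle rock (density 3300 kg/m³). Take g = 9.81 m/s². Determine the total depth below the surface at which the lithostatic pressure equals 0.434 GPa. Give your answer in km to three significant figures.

Pressure at base of upper layers: 2170×9.81×6850 = 1.458×10^8 Pa = 0.1458 GPa
Remaining pressure to be supplied by upper-mantle rock: 4.340×10^8 − 1.458×10^8 = 2.882×10^8 Pa
Additional depth in upper-mantle rock = 2.882×10^8 Pa / (3300 kg/m³ × 9.81 m/s²) = 8901.8 m
Total depth = 6850 m + 8901.8 m = 15752 m
= 15.752 km

15.8 km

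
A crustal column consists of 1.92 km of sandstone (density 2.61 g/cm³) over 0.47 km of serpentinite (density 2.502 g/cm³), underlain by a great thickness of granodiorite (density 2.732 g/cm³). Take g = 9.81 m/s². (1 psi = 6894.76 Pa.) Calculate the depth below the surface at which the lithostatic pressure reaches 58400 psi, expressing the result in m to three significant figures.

15100 m

Pressure at base of upper layers: 2610×9.81×1920 + 2502×9.81×470 = 6.070×10^7 Pa = 8803 psi
Remaining pressure to be supplied by granodiorite: 4.027×10^8 − 6.070×10^7 = 3.420×10^8 Pa
Additional depth in granodiorite = 3.420×10^8 Pa / (2732 kg/m³ × 9.81 m/s²) = 12759 m
Total depth = 2390 m + 12759 m = 15149 m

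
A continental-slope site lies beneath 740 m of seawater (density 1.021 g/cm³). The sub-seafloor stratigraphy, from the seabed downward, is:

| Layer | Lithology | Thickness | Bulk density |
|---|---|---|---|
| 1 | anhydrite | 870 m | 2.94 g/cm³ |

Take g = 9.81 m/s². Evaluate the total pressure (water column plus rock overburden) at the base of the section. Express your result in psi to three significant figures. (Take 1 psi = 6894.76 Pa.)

seawater: 1021 kg/m³ × 9.81 m/s² × 740 m = 7.412×10^6 Pa = 1075 psi
anhydrite: 2940 kg/m³ × 9.81 m/s² × 870 m = 2.509×10^7 Pa = 3639 psi
Total = 1075 + 3639 = 4714.3 psi

4710 psi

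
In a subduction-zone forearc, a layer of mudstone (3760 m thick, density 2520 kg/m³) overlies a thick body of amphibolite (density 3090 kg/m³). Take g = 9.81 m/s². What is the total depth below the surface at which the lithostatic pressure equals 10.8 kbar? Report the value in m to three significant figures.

Pressure at base of upper layers: 2520×9.81×3760 = 9.295×10^7 Pa = 0.9295 kbar
Remaining pressure to be supplied by amphibolite: 1.080×10^9 − 9.295×10^7 = 9.870×10^8 Pa
Additional depth in amphibolite = 9.870×10^8 Pa / (3090 kg/m³ × 9.81 m/s²) = 32562 m
Total depth = 3760 m + 32562 m = 36322 m

36300 m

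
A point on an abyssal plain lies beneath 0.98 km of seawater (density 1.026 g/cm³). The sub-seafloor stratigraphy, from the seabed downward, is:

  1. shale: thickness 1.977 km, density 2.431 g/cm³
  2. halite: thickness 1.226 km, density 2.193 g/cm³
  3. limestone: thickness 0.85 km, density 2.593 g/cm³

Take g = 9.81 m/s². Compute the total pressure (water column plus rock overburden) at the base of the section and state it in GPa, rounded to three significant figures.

0.105 GPa

seawater: 1026 kg/m³ × 9.81 m/s² × 980 m = 9.864×10^6 Pa = 9.864×10^-3 GPa
shale: 2431 kg/m³ × 9.81 m/s² × 1977 m = 4.715×10^7 Pa = 0.04715 GPa
halite: 2193 kg/m³ × 9.81 m/s² × 1226 m = 2.638×10^7 Pa = 0.02638 GPa
limestone: 2593 kg/m³ × 9.81 m/s² × 850 m = 2.162×10^7 Pa = 0.02162 GPa
Total = 9.864×10^-3 + 0.04715 + 0.02638 + 0.02162 = 0.10501 GPa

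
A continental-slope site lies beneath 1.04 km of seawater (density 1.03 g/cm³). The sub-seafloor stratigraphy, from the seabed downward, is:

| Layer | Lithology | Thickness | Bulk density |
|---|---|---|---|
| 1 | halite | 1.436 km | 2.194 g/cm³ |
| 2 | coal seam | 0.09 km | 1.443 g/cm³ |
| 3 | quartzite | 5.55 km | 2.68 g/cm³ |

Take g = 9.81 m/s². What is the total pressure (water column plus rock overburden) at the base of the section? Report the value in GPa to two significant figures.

seawater: 1030 kg/m³ × 9.81 m/s² × 1040 m = 1.051×10^7 Pa = 0.01051 GPa
halite: 2194 kg/m³ × 9.81 m/s² × 1436 m = 3.091×10^7 Pa = 0.03091 GPa
coal seam: 1443 kg/m³ × 9.81 m/s² × 90 m = 1.274×10^6 Pa = 1.274×10^-3 GPa
quartzite: 2680 kg/m³ × 9.81 m/s² × 5550 m = 1.459×10^8 Pa = 0.1459 GPa
Total = 0.01051 + 0.03091 + 1.274×10^-3 + 0.1459 = 0.18860 GPa

0.19 GPa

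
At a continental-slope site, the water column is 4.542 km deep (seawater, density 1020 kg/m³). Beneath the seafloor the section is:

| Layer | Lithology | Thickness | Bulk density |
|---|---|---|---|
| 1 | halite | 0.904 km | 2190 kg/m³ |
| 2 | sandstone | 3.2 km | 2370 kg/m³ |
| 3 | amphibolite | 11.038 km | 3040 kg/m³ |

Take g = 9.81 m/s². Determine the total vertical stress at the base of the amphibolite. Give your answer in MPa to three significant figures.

seawater: 1020 kg/m³ × 9.81 m/s² × 4542 m = 4.545×10^7 Pa = 45.45 MPa
halite: 2190 kg/m³ × 9.81 m/s² × 904 m = 1.942×10^7 Pa = 19.42 MPa
sandstone: 2370 kg/m³ × 9.81 m/s² × 3200 m = 7.440×10^7 Pa = 74.40 MPa
amphibolite: 3040 kg/m³ × 9.81 m/s² × 11038 m = 3.292×10^8 Pa = 329.2 MPa
Total = 45.45 + 19.42 + 74.40 + 329.2 = 468.45 MPa

468 MPa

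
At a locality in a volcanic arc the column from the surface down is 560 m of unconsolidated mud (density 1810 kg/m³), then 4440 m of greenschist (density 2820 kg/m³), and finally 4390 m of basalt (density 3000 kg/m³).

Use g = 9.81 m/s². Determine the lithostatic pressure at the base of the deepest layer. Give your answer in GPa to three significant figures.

unconsolidated mud: 1810 kg/m³ × 9.81 m/s² × 560 m = 9.943×10^6 Pa = 9.943×10^-3 GPa
greenschist: 2820 kg/m³ × 9.81 m/s² × 4440 m = 1.228×10^8 Pa = 0.1228 GPa
basalt: 3000 kg/m³ × 9.81 m/s² × 4390 m = 1.292×10^8 Pa = 0.1292 GPa
Total = 9.943×10^-3 + 0.1228 + 0.1292 = 0.26197 GPa

0.262 GPa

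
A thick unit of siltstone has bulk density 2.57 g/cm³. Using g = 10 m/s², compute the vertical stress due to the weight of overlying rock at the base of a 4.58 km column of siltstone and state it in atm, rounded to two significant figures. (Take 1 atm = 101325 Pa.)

1200 atm

siltstone: 2570 kg/m³ × 10 m/s² × 4580 m = 1.177×10^8 Pa = 1162 atm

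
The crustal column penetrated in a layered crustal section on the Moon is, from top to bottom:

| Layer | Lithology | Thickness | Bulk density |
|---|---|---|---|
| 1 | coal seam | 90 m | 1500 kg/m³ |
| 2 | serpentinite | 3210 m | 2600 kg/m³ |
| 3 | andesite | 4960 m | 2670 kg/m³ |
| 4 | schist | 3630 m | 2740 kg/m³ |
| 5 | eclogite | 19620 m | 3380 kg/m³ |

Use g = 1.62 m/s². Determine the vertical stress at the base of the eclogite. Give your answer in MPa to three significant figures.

159 MPa

coal seam: 1500 kg/m³ × 1.62 m/s² × 90 m = 2.187×10^5 Pa = 0.2187 MPa
serpentinite: 2600 kg/m³ × 1.62 m/s² × 3210 m = 1.352×10^7 Pa = 13.52 MPa
andesite: 2670 kg/m³ × 1.62 m/s² × 4960 m = 2.145×10^7 Pa = 21.45 MPa
schist: 2740 kg/m³ × 1.62 m/s² × 3630 m = 1.611×10^7 Pa = 16.11 MPa
eclogite: 3380 kg/m³ × 1.62 m/s² × 19620 m = 1.074×10^8 Pa = 107.4 MPa
Total = 0.2187 + 13.52 + 21.45 + 16.11 + 107.4 = 158.74 MPa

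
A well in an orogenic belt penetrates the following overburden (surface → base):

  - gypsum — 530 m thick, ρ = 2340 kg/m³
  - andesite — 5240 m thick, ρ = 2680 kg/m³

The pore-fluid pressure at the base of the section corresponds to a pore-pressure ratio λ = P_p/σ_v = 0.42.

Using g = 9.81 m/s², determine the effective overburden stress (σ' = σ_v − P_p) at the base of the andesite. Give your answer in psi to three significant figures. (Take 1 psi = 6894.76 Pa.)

Overburden (lithostatic) stress σ_v:
gypsum: 2340 kg/m³ × 9.81 m/s² × 530 m = 1.217×10^7 Pa = 12.17 MPa
andesite: 2680 kg/m³ × 9.81 m/s² × 5240 m = 1.378×10^8 Pa = 137.8 MPa
Total = 12.17 + 137.8 = 149.93 MPa
Pore pressure P_p = λ·σ_v = 0.42 × 149.9 MPa = 62.97 MPa
Effective stress σ' = σ_v − P_p = 149.9 − 62.97 = 86.959 MPa = 12612 psi

12600 psi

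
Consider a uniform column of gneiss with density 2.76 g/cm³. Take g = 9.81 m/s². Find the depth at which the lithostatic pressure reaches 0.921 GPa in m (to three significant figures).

34000 m

h = P/(ρg) = 0.921 GPa / (2760 kg/m³ × 9.81 m/s²) = 9.210×10^8 Pa / 27076 Pa/m = 34016 m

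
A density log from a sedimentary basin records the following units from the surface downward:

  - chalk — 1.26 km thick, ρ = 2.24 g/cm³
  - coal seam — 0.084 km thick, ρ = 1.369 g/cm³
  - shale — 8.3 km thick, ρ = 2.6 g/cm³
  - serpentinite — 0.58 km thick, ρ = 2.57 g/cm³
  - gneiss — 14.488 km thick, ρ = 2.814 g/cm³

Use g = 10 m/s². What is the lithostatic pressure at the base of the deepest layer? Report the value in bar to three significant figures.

6680 bar

chalk: 2240 kg/m³ × 10 m/s² × 1260 m = 2.822×10^7 Pa = 282.2 bar
coal seam: 1369 kg/m³ × 10 m/s² × 84 m = 1.150×10^6 Pa = 11.50 bar
shale: 2600 kg/m³ × 10 m/s² × 8300 m = 2.158×10^8 Pa = 2158 bar
serpentinite: 2570 kg/m³ × 10 m/s² × 580 m = 1.491×10^7 Pa = 149.1 bar
gneiss: 2814 kg/m³ × 10 m/s² × 14488 m = 4.077×10^8 Pa = 4077 bar
Total = 282.2 + 11.50 + 2158 + 149.1 + 4077 = 6677.7 bar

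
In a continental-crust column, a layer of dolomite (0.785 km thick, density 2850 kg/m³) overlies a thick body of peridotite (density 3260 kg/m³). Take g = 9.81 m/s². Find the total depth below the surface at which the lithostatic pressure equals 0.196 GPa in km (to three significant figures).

6.23 km

Pressure at base of upper layers: 2850×9.81×785 = 2.195×10^7 Pa = 0.02195 GPa
Remaining pressure to be supplied by peridotite: 1.960×10^8 − 2.195×10^7 = 1.741×10^8 Pa
Additional depth in peridotite = 1.741×10^8 Pa / (3260 kg/m³ × 9.81 m/s²) = 5442.4 m
Total depth = 785 m + 5442.4 m = 6227.4 m
= 6.2274 km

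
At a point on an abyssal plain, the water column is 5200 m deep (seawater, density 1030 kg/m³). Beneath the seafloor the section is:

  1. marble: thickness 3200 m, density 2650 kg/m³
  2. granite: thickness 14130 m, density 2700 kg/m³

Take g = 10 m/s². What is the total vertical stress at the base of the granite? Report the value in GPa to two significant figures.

0.52 GPa

seawater: 1030 kg/m³ × 10 m/s² × 5200 m = 5.356×10^7 Pa = 0.05356 GPa
marble: 2650 kg/m³ × 10 m/s² × 3200 m = 8.480×10^7 Pa = 0.08480 GPa
granite: 2700 kg/m³ × 10 m/s² × 14130 m = 3.815×10^8 Pa = 0.3815 GPa
Total = 0.05356 + 0.08480 + 0.3815 = 0.51987 GPa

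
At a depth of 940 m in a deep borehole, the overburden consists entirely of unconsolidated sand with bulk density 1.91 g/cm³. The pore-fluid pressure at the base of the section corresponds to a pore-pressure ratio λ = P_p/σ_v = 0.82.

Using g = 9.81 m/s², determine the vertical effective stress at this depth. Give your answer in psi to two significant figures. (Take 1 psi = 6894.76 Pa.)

460 psi

Overburden (lithostatic) stress σ_v:
unconsolidated sand: 1910 kg/m³ × 9.81 m/s² × 940 m = 1.761×10^7 Pa = 17.61 MPa
Pore pressure P_p = λ·σ_v = 0.82 × 17.61 MPa = 14.44 MPa
Effective stress σ' = σ_v − P_p = 17.61 − 14.44 = 3.1703 MPa = 459.82 psi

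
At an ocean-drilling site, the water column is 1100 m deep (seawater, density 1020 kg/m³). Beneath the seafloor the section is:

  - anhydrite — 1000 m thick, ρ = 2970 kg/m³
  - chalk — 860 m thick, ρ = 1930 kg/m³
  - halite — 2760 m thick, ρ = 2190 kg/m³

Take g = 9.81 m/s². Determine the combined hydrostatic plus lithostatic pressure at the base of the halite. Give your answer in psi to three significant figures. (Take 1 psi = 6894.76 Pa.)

16800 psi

seawater: 1020 kg/m³ × 9.81 m/s² × 1100 m = 1.101×10^7 Pa = 1596 psi
anhydrite: 2970 kg/m³ × 9.81 m/s² × 1000 m = 2.914×10^7 Pa = 4226 psi
chalk: 1930 kg/m³ × 9.81 m/s² × 860 m = 1.628×10^7 Pa = 2362 psi
halite: 2190 kg/m³ × 9.81 m/s² × 2760 m = 5.930×10^7 Pa = 8600 psi
Total = 1596 + 4226 + 2362 + 8600 = 16784 psi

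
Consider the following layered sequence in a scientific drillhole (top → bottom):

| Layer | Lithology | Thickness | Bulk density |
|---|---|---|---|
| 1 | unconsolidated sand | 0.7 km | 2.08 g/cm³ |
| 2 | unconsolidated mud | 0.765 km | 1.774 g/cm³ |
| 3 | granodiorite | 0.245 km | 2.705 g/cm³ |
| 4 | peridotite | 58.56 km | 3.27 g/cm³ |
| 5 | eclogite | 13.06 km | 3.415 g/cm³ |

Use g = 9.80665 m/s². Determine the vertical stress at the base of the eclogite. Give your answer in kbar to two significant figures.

unconsolidated sand: 2080 kg/m³ × 9.80665 m/s² × 700 m = 1.428×10^7 Pa = 0.1428 kbar
unconsolidated mud: 1774 kg/m³ × 9.80665 m/s² × 765 m = 1.331×10^7 Pa = 0.1331 kbar
granodiorite: 2705 kg/m³ × 9.80665 m/s² × 245 m = 6.499×10^6 Pa = 0.06499 kbar
peridotite: 3270 kg/m³ × 9.80665 m/s² × 58560 m = 1.878×10^9 Pa = 18.78 kbar
eclogite: 3415 kg/m³ × 9.80665 m/s² × 13060 m = 4.374×10^8 Pa = 4.374 kbar
Total = 0.1428 + 0.1331 + 0.06499 + 18.78 + 4.374 = 23.493 kbar

23 kbar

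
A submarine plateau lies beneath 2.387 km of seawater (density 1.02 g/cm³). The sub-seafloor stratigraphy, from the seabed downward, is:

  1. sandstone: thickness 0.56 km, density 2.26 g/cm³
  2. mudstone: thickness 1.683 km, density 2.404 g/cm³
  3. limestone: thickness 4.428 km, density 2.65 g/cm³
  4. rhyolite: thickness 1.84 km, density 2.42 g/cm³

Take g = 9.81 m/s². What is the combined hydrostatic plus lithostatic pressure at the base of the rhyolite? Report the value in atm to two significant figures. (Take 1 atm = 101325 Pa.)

seawater: 1020 kg/m³ × 9.81 m/s² × 2387 m = 2.388×10^7 Pa = 235.7 atm
sandstone: 2260 kg/m³ × 9.81 m/s² × 560 m = 1.242×10^7 Pa = 122.5 atm
mudstone: 2404 kg/m³ × 9.81 m/s² × 1683 m = 3.969×10^7 Pa = 391.7 atm
limestone: 2650 kg/m³ × 9.81 m/s² × 4428 m = 1.151×10^8 Pa = 1136 atm
rhyolite: 2420 kg/m³ × 9.81 m/s² × 1840 m = 4.368×10^7 Pa = 431.1 atm
Total = 235.7 + 122.5 + 391.7 + 1136 + 431.1 = 2317.2 atm

2300 atm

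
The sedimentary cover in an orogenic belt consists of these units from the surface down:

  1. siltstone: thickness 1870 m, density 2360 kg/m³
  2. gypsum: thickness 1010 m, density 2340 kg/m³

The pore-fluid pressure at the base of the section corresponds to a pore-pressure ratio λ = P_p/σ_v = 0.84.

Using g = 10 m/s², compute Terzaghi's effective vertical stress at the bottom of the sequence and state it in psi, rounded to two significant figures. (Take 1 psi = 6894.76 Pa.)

1600 psi

Overburden (lithostatic) stress σ_v:
siltstone: 2360 kg/m³ × 10 m/s² × 1870 m = 4.413×10^7 Pa = 44.13 MPa
gypsum: 2340 kg/m³ × 10 m/s² × 1010 m = 2.363×10^7 Pa = 23.63 MPa
Total = 44.13 + 23.63 = 67.766 MPa
Pore pressure P_p = λ·σ_v = 0.84 × 67.77 MPa = 56.92 MPa
Effective stress σ' = σ_v − P_p = 67.77 − 56.92 = 10.843 MPa = 1572.6 psi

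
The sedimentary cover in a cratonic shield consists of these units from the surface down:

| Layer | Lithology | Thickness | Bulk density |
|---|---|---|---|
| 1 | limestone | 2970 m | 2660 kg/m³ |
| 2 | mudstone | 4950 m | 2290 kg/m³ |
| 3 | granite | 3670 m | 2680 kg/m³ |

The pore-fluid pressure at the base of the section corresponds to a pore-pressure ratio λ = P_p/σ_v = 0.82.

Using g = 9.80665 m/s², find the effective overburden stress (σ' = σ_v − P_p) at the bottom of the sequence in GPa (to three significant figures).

0.0513 GPa

Overburden (lithostatic) stress σ_v:
limestone: 2660 kg/m³ × 9.80665 m/s² × 2970 m = 7.747×10^7 Pa = 77.47 MPa
mudstone: 2290 kg/m³ × 9.80665 m/s² × 4950 m = 1.112×10^8 Pa = 111.2 MPa
granite: 2680 kg/m³ × 9.80665 m/s² × 3670 m = 9.645×10^7 Pa = 96.45 MPa
Total = 77.47 + 111.2 + 96.45 = 285.09 MPa
Pore pressure P_p = λ·σ_v = 0.82 × 285.1 MPa = 233.8 MPa
Effective stress σ' = σ_v − P_p = 285.1 − 233.8 = 51.317 MPa = 0.051317 GPa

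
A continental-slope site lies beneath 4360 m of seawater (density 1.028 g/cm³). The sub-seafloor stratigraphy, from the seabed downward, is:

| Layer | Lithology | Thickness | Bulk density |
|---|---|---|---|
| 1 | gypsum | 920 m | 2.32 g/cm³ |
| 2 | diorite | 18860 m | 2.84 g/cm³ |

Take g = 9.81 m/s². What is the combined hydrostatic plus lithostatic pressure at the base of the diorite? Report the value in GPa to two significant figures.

seawater: 1028 kg/m³ × 9.81 m/s² × 4360 m = 4.397×10^7 Pa = 0.04397 GPa
gypsum: 2320 kg/m³ × 9.81 m/s² × 920 m = 2.094×10^7 Pa = 0.02094 GPa
diorite: 2840 kg/m³ × 9.81 m/s² × 18860 m = 5.254×10^8 Pa = 0.5254 GPa
Total = 0.04397 + 0.02094 + 0.5254 = 0.59035 GPa

0.59 GPa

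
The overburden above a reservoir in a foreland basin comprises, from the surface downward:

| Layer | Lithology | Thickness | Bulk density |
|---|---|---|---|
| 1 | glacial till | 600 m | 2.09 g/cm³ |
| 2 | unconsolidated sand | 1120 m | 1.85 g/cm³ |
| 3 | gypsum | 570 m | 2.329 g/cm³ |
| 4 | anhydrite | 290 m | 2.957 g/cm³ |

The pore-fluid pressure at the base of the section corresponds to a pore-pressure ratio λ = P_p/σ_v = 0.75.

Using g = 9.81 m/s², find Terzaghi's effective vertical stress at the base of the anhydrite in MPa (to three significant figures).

Overburden (lithostatic) stress σ_v:
glacial till: 2090 kg/m³ × 9.81 m/s² × 600 m = 1.230×10^7 Pa = 12.30 MPa
unconsolidated sand: 1850 kg/m³ × 9.81 m/s² × 1120 m = 2.033×10^7 Pa = 20.33 MPa
gypsum: 2329 kg/m³ × 9.81 m/s² × 570 m = 1.302×10^7 Pa = 13.02 MPa
anhydrite: 2957 kg/m³ × 9.81 m/s² × 290 m = 8.412×10^6 Pa = 8.412 MPa
Total = 12.30 + 20.33 + 13.02 + 8.412 = 54.063 MPa
Pore pressure P_p = λ·σ_v = 0.75 × 54.06 MPa = 40.55 MPa
Effective stress σ' = σ_v − P_p = 54.06 − 40.55 = 13.516 MPa

13.5 MPa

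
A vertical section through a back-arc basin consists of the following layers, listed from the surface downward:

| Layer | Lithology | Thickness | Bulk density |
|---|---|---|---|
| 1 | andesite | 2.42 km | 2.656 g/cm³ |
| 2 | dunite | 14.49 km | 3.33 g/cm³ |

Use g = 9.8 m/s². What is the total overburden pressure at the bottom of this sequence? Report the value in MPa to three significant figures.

andesite: 2656 kg/m³ × 9.8 m/s² × 2420 m = 6.299×10^7 Pa = 62.99 MPa
dunite: 3330 kg/m³ × 9.8 m/s² × 14490 m = 4.729×10^8 Pa = 472.9 MPa
Total = 62.99 + 472.9 = 535.86 MPa

536 MPa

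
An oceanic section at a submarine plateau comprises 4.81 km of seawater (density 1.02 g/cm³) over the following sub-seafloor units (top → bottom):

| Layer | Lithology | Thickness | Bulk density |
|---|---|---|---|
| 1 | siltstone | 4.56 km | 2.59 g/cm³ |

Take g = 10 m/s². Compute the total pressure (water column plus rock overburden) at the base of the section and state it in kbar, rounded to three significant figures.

seawater: 1020 kg/m³ × 10 m/s² × 4810 m = 4.906×10^7 Pa = 0.4906 kbar
siltstone: 2590 kg/m³ × 10 m/s² × 4560 m = 1.181×10^8 Pa = 1.181 kbar
Total = 0.4906 + 1.181 = 1.6717 kbar

1.67 kbar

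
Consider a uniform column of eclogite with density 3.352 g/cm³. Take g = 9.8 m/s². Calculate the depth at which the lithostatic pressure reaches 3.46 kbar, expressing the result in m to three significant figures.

h = P/(ρg) = 3.46 kbar / (3352 kg/m³ × 9.8 m/s²) = 3.460×10^8 Pa / 32850 Pa/m = 10533 m

10500 m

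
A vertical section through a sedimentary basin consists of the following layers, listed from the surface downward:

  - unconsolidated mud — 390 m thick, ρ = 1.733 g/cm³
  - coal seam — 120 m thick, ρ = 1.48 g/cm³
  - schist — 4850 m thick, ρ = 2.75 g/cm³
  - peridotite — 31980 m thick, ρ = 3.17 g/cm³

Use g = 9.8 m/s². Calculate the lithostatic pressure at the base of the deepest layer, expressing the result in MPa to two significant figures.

unconsolidated mud: 1733 kg/m³ × 9.8 m/s² × 390 m = 6.624×10^6 Pa = 6.624 MPa
coal seam: 1480 kg/m³ × 9.8 m/s² × 120 m = 1.740×10^6 Pa = 1.740 MPa
schist: 2750 kg/m³ × 9.8 m/s² × 4850 m = 1.307×10^8 Pa = 130.7 MPa
peridotite: 3170 kg/m³ × 9.8 m/s² × 31980 m = 9.935×10^8 Pa = 993.5 MPa
Total = 6.624 + 1.740 + 130.7 + 993.5 = 1132.6 MPa

1100 MPa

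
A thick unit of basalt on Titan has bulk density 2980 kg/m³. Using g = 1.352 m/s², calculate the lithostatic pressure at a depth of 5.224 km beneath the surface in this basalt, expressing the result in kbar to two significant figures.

0.21 kbar

basalt: 2980 kg/m³ × 1.352 m/s² × 5224 m = 2.105×10^7 Pa = 0.2105 kbar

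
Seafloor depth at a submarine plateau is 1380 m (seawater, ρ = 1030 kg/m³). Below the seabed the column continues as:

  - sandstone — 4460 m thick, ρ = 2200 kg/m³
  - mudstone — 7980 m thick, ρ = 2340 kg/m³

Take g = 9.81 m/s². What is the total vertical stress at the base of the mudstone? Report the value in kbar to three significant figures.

2.93 kbar

seawater: 1030 kg/m³ × 9.81 m/s² × 1380 m = 1.394×10^7 Pa = 0.1394 kbar
sandstone: 2200 kg/m³ × 9.81 m/s² × 4460 m = 9.626×10^7 Pa = 0.9626 kbar
mudstone: 2340 kg/m³ × 9.81 m/s² × 7980 m = 1.832×10^8 Pa = 1.832 kbar
Total = 0.1394 + 0.9626 + 1.832 = 2.9338 kbar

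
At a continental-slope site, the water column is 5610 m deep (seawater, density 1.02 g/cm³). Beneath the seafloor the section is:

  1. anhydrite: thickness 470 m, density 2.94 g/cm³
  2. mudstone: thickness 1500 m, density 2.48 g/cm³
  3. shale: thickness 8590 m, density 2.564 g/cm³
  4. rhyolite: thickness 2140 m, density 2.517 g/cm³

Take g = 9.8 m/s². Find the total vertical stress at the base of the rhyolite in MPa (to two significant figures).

370 MPa

seawater: 1020 kg/m³ × 9.8 m/s² × 5610 m = 5.608×10^7 Pa = 56.08 MPa
anhydrite: 2940 kg/m³ × 9.8 m/s² × 470 m = 1.354×10^7 Pa = 13.54 MPa
mudstone: 2480 kg/m³ × 9.8 m/s² × 1500 m = 3.646×10^7 Pa = 36.46 MPa
shale: 2564 kg/m³ × 9.8 m/s² × 8590 m = 2.158×10^8 Pa = 215.8 MPa
rhyolite: 2517 kg/m³ × 9.8 m/s² × 2140 m = 5.279×10^7 Pa = 52.79 MPa
Total = 56.08 + 13.54 + 36.46 + 215.8 + 52.79 = 374.70 MPa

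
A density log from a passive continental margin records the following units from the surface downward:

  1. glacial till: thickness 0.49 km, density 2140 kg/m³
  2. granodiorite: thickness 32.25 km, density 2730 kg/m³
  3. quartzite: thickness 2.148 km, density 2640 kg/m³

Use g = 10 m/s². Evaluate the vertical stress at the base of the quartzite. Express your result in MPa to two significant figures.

950 MPa

glacial till: 2140 kg/m³ × 10 m/s² × 490 m = 1.049×10^7 Pa = 10.49 MPa
granodiorite: 2730 kg/m³ × 10 m/s² × 32250 m = 8.804×10^8 Pa = 880.4 MPa
quartzite: 2640 kg/m³ × 10 m/s² × 2148 m = 5.671×10^7 Pa = 56.71 MPa
Total = 10.49 + 880.4 + 56.71 = 947.62 MPa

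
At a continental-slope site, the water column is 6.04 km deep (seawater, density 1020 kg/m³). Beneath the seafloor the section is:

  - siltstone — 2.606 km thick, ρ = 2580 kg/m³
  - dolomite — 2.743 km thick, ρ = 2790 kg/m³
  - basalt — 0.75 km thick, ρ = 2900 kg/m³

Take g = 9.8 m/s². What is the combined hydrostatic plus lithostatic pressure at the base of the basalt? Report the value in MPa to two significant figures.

seawater: 1020 kg/m³ × 9.8 m/s² × 6040 m = 6.038×10^7 Pa = 60.38 MPa
siltstone: 2580 kg/m³ × 9.8 m/s² × 2606 m = 6.589×10^7 Pa = 65.89 MPa
dolomite: 2790 kg/m³ × 9.8 m/s² × 2743 m = 7.500×10^7 Pa = 75.00 MPa
basalt: 2900 kg/m³ × 9.8 m/s² × 750 m = 2.132×10^7 Pa = 21.32 MPa
Total = 60.38 + 65.89 + 75.00 + 21.32 = 222.58 MPa

220 MPa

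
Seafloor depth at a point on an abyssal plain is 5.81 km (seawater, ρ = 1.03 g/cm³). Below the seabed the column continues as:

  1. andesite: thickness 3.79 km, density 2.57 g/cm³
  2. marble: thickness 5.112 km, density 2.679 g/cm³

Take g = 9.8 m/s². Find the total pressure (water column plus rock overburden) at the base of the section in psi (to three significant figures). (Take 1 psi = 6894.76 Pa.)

seawater: 1030 kg/m³ × 9.8 m/s² × 5810 m = 5.865×10^7 Pa = 8506 psi
andesite: 2570 kg/m³ × 9.8 m/s² × 3790 m = 9.545×10^7 Pa = 13845 psi
marble: 2679 kg/m³ × 9.8 m/s² × 5112 m = 1.342×10^8 Pa = 19466 psi
Total = 8506 + 13845 + 19466 = 41816 psi

41800 psi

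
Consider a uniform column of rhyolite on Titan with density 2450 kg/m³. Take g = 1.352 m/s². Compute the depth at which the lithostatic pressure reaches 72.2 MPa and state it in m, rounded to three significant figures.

21800 m

h = P/(ρg) = 72.2 MPa / (2450 kg/m³ × 1.352 m/s²) = 7.220×10^7 Pa / 3312.4 Pa/m = 21797 m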